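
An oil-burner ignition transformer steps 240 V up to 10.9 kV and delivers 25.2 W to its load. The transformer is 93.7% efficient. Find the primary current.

P_in = P_out/η = 25.2/0.937 = 26.894 W.
I_p = P_in/V_p = 26.894/240 = 0.112 A.

I_p ≈ 0.112 A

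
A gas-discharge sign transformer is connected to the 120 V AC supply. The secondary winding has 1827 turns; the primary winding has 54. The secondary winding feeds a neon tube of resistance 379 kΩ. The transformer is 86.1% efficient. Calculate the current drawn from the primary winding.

I_p ≈ 0.421 A

V_s = 120 × 1827/54 = 4060.0 V.
I_s = V_s/R = 4060.0/379000 = 0.010712 A.
P_out = V_s I_s = 4060.0 × 0.010712 = 43.492 W.
P_in = P_out/η = 43.492/0.861 = 50.514 W.
I_p = P_in/V_p = 50.514/120 = 0.421 A.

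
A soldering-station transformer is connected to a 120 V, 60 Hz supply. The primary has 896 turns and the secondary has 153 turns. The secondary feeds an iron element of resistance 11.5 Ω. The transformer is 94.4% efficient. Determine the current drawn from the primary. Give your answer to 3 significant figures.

V_s = 120 × 153/896 = 20.491 V.
I_s = V_s/R = 20.491/11.5 = 1.7818 A.
P_out = V_s I_s = 20.491 × 1.7818 = 36.512 W.
P_in = P_out/η = 36.512/0.944 = 38.678 W.
I_p = P_in/V_p = 38.678/120 = 0.322 A.

I_p ≈ 0.322 A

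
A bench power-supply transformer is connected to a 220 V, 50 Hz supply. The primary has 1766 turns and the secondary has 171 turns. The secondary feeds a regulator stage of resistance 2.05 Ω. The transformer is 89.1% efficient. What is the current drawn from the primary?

I_p ≈ 1.13 A

V_s = 220 × 171/1766 = 21.302 V.
I_s = V_s/R = 21.302/2.05 = 10.391 A.
P_out = V_s I_s = 21.302 × 10.391 = 221.36 W.
P_in = P_out/η = 221.36/0.891 = 248.44 W.
I_p = P_in/V_p = 248.44/220 = 1.13 A.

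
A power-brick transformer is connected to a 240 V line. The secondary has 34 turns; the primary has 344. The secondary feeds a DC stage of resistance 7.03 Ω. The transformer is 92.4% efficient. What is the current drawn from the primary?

V_s = 240 × 34/344 = 23.721 V.
I_s = V_s/R = 23.721/7.03 = 3.3742 A.
P_out = V_s I_s = 23.721 × 3.3742 = 80.040 W.
P_in = P_out/η = 80.040/0.924 = 86.624 W.
I_p = P_in/V_p = 86.624/240 = 0.361 A.

I_p ≈ 0.361 A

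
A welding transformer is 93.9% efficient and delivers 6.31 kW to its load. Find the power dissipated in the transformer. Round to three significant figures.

P_in = P_out/η = 6310/0.939 = 6719.91 W.
P_loss = P_in − P_out = 6719.91 − 6310 = 410 W.

P_loss ≈ 410 W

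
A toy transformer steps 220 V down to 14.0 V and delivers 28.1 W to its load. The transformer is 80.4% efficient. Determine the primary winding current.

I_p ≈ 0.159 A

P_in = P_out/η = 28.1/0.804 = 34.950 W.
I_p = P_in/V_p = 34.950/220 = 0.159 A.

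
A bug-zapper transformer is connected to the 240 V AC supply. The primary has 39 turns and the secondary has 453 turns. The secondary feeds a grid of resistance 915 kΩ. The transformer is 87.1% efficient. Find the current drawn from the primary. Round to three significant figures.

V_s = 240 × 453/39 = 2787.7 V.
I_s = V_s/R = 2787.7/915000 = 0.0030467 A.
P_out = V_s I_s = 2787.7 × 0.0030467 = 8.4931 W.
P_in = P_out/η = 8.4931/0.871 = 9.7510 W.
I_p = P_in/V_p = 9.7510/240 = 0.0406 A.

I_p ≈ 0.0406 A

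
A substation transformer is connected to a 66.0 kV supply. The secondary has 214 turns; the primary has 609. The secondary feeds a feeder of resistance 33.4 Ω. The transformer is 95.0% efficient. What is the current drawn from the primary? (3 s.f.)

V_s = 66000 × 214/609 = 23192 V.
I_s = V_s/R = 23192/33.4 = 694.37 A.
P_out = V_s I_s = 23192 × 694.37 = 1.6104×10^7 W.
P_in = P_out/η = 1.6104×10^7/0.950 = 1.6952×10^7 W.
I_p = P_in/V_p = 1.6952×10^7/66000 = 257 A.

I_p ≈ 257 A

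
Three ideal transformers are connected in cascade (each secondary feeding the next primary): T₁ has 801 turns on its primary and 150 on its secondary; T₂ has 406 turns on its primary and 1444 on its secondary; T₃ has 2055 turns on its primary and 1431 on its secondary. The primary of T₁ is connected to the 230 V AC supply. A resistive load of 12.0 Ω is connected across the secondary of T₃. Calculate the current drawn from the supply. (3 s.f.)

I_supply ≈ 4.12 A

After T₁: V = 230.00 × 150/801 = 43.071 V.
After T₂: V = 43.071 × 1444/406 = 153.19 V.
After T₃: V = 153.19 × 1431/2055 = 106.67 V.
I_load = 106.67/12.0 = 8.8894 A, so P_out = 106.67 × 8.8894 = 948.27 W.
All ideal ⇒ P_in = P_out, so I_supply = 948.27/230 = 4.12 A.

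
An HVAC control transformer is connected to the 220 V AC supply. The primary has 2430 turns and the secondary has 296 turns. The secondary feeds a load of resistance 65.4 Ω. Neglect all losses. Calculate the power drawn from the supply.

P ≈ 11.0 W

V_s = V_p × N_s/N_p = 220 × 296/2430 = 26.798 V.
I_s = V_s/R = 26.798/65.4 = 0.40976 A.
I_p = I_s × N_s/N_p = 0.40976 × 296/2430 = 0.049913 A.
P = V_p I_p = 220 × 0.049913 = 11.0 W.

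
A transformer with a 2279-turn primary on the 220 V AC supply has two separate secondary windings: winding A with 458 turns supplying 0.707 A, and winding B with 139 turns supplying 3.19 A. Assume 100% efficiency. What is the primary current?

V_A = 220 × 458/2279 = 44.212 V; V_B = 220 × 139/2279 = 13.418 V.
P_out = V_A I_A + V_B I_B = 44.212×0.707 + 13.418×3.19 = 31.258 + 42.804 = 74.062 W.
Ideal ⇒ P_in = P_out, so I_p = P_out/V_p = 74.062/220 = 0.337 A.

I_p ≈ 0.337 A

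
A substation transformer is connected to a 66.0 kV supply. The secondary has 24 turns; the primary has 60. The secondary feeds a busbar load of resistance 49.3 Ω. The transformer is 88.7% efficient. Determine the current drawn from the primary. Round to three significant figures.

I_p ≈ 241 A

V_s = 66000 × 24/60 = 26400 V.
I_s = V_s/R = 26400/49.3 = 535.50 A.
P_out = V_s I_s = 26400 × 535.50 = 1.4137×10^7 W.
P_in = P_out/η = 1.4137×10^7/0.887 = 1.5938×10^7 W.
I_p = P_in/V_p = 1.5938×10^7/66000 = 241 A.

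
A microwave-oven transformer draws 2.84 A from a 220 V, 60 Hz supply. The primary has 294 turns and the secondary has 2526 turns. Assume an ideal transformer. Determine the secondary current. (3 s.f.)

I_s ≈ 0.331 A

I_s/I_p = N_p/N_s, so I_s = 2.84 × 294/2526 = 0.331 A.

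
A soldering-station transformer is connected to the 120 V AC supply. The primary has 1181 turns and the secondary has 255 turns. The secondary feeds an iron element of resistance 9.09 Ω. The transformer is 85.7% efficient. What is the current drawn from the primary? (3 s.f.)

V_s = 120 × 255/1181 = 25.910 V.
I_s = V_s/R = 25.910/9.09 = 2.8504 A.
P_out = V_s I_s = 25.910 × 2.8504 = 73.855 W.
P_in = P_out/η = 73.855/0.857 = 86.178 W.
I_p = P_in/V_p = 86.178/120 = 0.718 A.

I_p ≈ 0.718 A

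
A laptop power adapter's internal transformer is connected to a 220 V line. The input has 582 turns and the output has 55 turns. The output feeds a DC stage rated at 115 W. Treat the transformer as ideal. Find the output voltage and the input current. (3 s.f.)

V_out = V_in × N_out/N_in = 220 × 55/582 = 20.790 V.
I_out = P/V_out = 115/20.790 = 5.5314 A.
I_in = I_out × N_out/N_in = 5.5314 × 55/582 = 0.523 A.

V_out ≈ 20.8 V, I_in ≈ 0.523 A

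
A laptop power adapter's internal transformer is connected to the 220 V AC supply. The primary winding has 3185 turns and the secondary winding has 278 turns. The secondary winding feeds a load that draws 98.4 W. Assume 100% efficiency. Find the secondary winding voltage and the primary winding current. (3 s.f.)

V_s = V_p × N_s/N_p = 220 × 278/3185 = 19.203 V.
I_s = P/V_s = 98.4/19.203 = 5.1243 A.
I_p = I_s × N_s/N_p = 5.1243 × 278/3185 = 0.447 A.

V_s ≈ 19.2 V, I_p ≈ 0.447 A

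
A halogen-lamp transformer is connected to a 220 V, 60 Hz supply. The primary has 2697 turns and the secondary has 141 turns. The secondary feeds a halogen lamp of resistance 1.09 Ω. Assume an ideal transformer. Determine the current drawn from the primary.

I_p ≈ 0.552 A

V_s = V_p × N_s/N_p = 220 × 141/2697 = 11.502 V.
I_s = V_s/R = 11.502/1.09 = 10.552 A.
For an ideal transformer I_p N_p = I_s N_s, so I_p = 10.552 × 141/2697 = 0.552 A.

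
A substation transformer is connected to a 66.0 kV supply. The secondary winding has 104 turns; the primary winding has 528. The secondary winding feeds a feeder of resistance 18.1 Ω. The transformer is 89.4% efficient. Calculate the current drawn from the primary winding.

I_p ≈ 158 A

V_s = 66000 × 104/528 = 13000 V.
I_s = V_s/R = 13000/18.1 = 718.23 A.
P_out = V_s I_s = 13000 × 718.23 = 9.3370×10^6 W.
P_in = P_out/η = 9.3370×10^6/0.894 = 1.0444×10^7 W.
I_p = P_in/V_p = 1.0444×10^7/66000 = 158 A.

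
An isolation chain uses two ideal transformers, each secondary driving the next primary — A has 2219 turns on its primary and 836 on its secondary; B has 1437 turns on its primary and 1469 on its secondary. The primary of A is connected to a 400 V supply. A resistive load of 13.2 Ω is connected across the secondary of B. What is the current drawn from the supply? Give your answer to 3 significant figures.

I_supply ≈ 4.49 A

After A: V = 400.00 × 836/2219 = 150.70 V.
After B: V = 150.70 × 1469/1437 = 154.05 V.
I_load = 154.05/13.2 = 11.671 A, so P_out = 154.05 × 11.671 = 1797.9 W.
All ideal ⇒ P_in = P_out, so I_supply = 1797.9/400 = 4.49 A.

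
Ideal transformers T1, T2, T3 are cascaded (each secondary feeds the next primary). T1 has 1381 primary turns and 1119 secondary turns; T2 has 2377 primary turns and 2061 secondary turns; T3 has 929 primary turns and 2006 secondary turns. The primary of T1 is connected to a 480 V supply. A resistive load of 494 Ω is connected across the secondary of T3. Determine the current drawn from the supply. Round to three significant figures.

I_supply ≈ 2.24 A

After T1: V = 480.00 × 1119/1381 = 388.94 V.
After T2: V = 388.94 × 2061/2377 = 337.23 V.
After T3: V = 337.23 × 2006/929 = 728.18 V.
I_load = 728.18/494 = 1.4741 A, so P_out = 728.18 × 1.4741 = 1073.4 W.
All ideal ⇒ P_in = P_out, so I_supply = 1073.4/480 = 2.24 A.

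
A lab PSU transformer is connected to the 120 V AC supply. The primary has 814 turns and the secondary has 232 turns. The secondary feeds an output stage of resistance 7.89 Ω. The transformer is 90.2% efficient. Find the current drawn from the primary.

I_p ≈ 1.37 A

V_s = 120 × 232/814 = 34.201 V.
I_s = V_s/R = 34.201/7.89 = 4.3348 A.
P_out = V_s I_s = 34.201 × 4.3348 = 148.26 W.
P_in = P_out/η = 148.26/0.902 = 164.36 W.
I_p = P_in/V_p = 164.36/120 = 1.37 A.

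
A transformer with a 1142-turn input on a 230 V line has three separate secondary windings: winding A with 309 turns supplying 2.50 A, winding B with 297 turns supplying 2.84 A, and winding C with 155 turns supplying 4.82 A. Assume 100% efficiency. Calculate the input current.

V_A = 230 × 309/1142 = 62.233 V; V_B = 230 × 297/1142 = 59.816 V; V_C = 230 × 155/1142 = 31.217 V.
P_out = V_A I_A + V_B I_B + V_C I_C = 62.233×2.50 + 59.816×2.84 + 31.217×4.82 = 155.58 + 169.88 + 150.47 = 475.93 W.
Ideal ⇒ P_in = P_out, so I_in = P_out/V_in = 475.93/230 = 2.07 A.

I_in ≈ 2.07 A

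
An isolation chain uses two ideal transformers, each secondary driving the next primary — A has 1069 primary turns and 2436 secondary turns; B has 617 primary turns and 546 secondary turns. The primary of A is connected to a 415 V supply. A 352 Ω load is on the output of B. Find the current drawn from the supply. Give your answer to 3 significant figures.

I_supply ≈ 4.79 A

Secondary of A: V = 415.00 × 2436/1069 = 945.69 V.
Secondary of B: V = 945.69 × 546/617 = 836.86 V.
I_load = 836.86/352 = 2.3775 A, so P_out = 836.86 × 2.3775 = 1989.6 W.
All ideal ⇒ P_in = P_out, so I_supply = 1989.6/415 = 4.79 A.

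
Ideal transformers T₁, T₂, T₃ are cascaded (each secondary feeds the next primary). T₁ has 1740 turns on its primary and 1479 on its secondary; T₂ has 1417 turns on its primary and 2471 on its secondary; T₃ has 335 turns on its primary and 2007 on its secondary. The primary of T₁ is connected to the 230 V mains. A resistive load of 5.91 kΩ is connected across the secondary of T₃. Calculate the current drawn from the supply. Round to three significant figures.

I_supply ≈ 3.07 A

Secondary of T₁: V = 230.00 × 1479/1740 = 195.50 V.
Secondary of T₂: V = 195.50 × 2471/1417 = 340.92 V.
Secondary of T₃: V = 340.92 × 2007/335 = 2042.5 V.
I_load = 2042.5/5910 = 0.34559 A, so P_out = 2042.5 × 0.34559 = 705.86 W.
All ideal ⇒ P_in = P_out, so I_supply = 705.86/230 = 3.07 A.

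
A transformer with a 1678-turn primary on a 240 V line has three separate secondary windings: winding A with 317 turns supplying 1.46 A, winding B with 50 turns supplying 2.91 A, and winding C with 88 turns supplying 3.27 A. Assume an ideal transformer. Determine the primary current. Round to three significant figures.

I_p ≈ 0.534 A

V_A = 240 × 317/1678 = 45.340 V; V_B = 240 × 50/1678 = 7.1514 V; V_C = 240 × 88/1678 = 12.586 V.
P_out = V_A I_A + V_B I_B + V_C I_C = 45.340×1.46 + 7.1514×2.91 + 12.586×3.27 = 66.196 + 20.810 + 41.158 = 128.16 W.
Ideal ⇒ P_in = P_out, so I_p = P_out/V_p = 128.16/240 = 0.534 A.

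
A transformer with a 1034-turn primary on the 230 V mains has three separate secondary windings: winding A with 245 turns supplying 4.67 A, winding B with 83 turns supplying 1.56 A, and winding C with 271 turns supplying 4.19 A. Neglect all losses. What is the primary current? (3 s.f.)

V_A = 230 × 245/1034 = 54.497 V; V_B = 230 × 83/1034 = 18.462 V; V_C = 230 × 271/1034 = 60.280 V.
P_out = V_A I_A + V_B I_B + V_C I_C = 54.497×4.67 + 18.462×1.56 + 60.280×4.19 = 254.50 + 28.801 + 252.58 = 535.88 W.
Ideal ⇒ P_in = P_out, so I_p = P_out/V_p = 535.88/230 = 2.33 A.

I_p ≈ 2.33 A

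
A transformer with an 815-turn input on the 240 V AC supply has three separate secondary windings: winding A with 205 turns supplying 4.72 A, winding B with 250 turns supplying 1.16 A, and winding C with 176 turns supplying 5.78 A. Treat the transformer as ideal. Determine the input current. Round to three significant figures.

V_A = 240 × 205/815 = 60.368 V; V_B = 240 × 250/815 = 73.620 V; V_C = 240 × 176/815 = 51.828 V.
P_out = V_A I_A + V_B I_B + V_C I_C = 60.368×4.72 + 73.620×1.16 + 51.828×5.78 = 284.94 + 85.399 + 299.57 = 669.90 W.
Ideal ⇒ P_in = P_out, so I_in = P_out/V_in = 669.90/240 = 2.79 A.

I_in ≈ 2.79 A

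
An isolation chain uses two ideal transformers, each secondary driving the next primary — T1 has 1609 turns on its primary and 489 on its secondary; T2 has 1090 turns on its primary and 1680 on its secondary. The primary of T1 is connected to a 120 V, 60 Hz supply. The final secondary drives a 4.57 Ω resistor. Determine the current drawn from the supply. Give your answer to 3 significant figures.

I_supply ≈ 5.76 A

Secondary of T1: V = 120.00 × 489/1609 = 36.470 V.
Secondary of T2: V = 36.470 × 1680/1090 = 56.210 V.
I_load = 56.210/4.57 = 12.300 A, so P_out = 56.210 × 12.300 = 691.38 W.
All ideal ⇒ P_in = P_out, so I_supply = 691.38/120 = 5.76 A.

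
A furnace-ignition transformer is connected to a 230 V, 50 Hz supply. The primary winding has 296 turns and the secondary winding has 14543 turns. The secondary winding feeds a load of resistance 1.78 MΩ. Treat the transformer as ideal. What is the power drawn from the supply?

P ≈ 71.7 W

V_s = V_p × N_s/N_p = 230 × 14543/296 = 11300 V.
I_s = V_s/R = 11300/(1.78×10^6) = 0.0063485 A.
I_p = I_s × N_s/N_p = 0.0063485 × 14543/296 = 0.31191 A.
P = V_p I_p = 230 × 0.31191 = 71.7 W.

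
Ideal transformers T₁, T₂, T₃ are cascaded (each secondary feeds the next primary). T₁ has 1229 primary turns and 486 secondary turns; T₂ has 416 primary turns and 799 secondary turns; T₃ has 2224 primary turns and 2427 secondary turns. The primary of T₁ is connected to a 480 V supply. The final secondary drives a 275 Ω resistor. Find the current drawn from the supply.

I_supply ≈ 1.20 A

Secondary of T₁: V = 480.00 × 486/1229 = 189.81 V.
Secondary of T₂: V = 189.81 × 799/416 = 364.57 V.
Secondary of T₃: V = 364.57 × 2427/2224 = 397.85 V.
I_load = 397.85/275 = 1.4467 A, so P_out = 397.85 × 1.4467 = 575.57 W.
All ideal ⇒ P_in = P_out, so I_supply = 575.57/480 = 1.20 A.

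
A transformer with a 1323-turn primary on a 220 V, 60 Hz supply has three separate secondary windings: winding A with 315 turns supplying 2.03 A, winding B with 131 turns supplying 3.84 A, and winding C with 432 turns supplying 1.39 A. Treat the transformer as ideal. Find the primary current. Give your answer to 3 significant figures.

I_p ≈ 1.32 A

V_A = 220 × 315/1323 = 52.381 V; V_B = 220 × 131/1323 = 21.784 V; V_C = 220 × 432/1323 = 71.837 V.
P_out = V_A I_A + V_B I_B + V_C I_C = 52.381×2.03 + 21.784×3.84 + 71.837×1.39 = 106.33 + 83.650 + 99.853 = 289.84 W.
Ideal ⇒ P_in = P_out, so I_p = P_out/V_p = 289.84/220 = 1.32 A.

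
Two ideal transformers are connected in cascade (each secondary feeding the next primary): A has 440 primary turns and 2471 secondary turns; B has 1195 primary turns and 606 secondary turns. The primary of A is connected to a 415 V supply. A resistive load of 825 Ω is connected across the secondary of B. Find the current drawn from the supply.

I_supply ≈ 4.08 A

Secondary of A: V = 415.00 × 2471/440 = 2330.6 V.
Secondary of B: V = 2330.6 × 606/1195 = 1181.9 V.
I_load = 1181.9/825 = 1.4326 A, so P_out = 1181.9 × 1.4326 = 1693.1 W.
All ideal ⇒ P_in = P_out, so I_supply = 1693.1/415 = 4.08 A.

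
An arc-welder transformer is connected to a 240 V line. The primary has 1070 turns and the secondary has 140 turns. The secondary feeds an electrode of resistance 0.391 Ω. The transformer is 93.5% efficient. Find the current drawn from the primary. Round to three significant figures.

V_s = 240 × 140/1070 = 31.402 V.
I_s = V_s/R = 31.402/0.391 = 80.312 A.
P_out = V_s I_s = 31.402 × 80.312 = 2521.9 W.
P_in = P_out/η = 2521.9/0.935 = 2697.3 W.
I_p = P_in/V_p = 2697.3/240 = 11.2 A.

I_p ≈ 11.2 A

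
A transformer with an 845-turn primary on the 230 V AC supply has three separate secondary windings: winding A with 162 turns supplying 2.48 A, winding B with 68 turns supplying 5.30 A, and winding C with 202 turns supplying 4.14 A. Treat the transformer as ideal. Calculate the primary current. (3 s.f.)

I_p ≈ 1.89 A

V_A = 230 × 162/845 = 44.095 V; V_B = 230 × 68/845 = 18.509 V; V_C = 230 × 202/845 = 54.982 V.
P_out = V_A I_A + V_B I_B + V_C I_C = 44.095×2.48 + 18.509×5.30 + 54.982×4.14 = 109.35 + 98.097 + 227.63 = 435.08 W.
Ideal ⇒ P_in = P_out, so I_p = P_out/V_p = 435.08/230 = 1.89 A.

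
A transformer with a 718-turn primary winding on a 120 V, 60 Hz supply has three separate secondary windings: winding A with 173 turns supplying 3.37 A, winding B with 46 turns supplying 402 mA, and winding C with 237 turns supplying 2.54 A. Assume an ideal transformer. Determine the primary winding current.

I_p ≈ 1.68 A

V_A = 120 × 173/718 = 28.914 V; V_B = 120 × 46/718 = 7.6880 V; V_C = 120 × 237/718 = 39.610 V.
P_out = V_A I_A + V_B I_B + V_C I_C = 28.914×3.37 + 7.6880×0.402 + 39.610×2.54 = 97.439 + 3.0906 + 100.61 = 201.14 W.
Ideal ⇒ P_in = P_out, so I_p = P_out/V_p = 201.14/120 = 1.68 A.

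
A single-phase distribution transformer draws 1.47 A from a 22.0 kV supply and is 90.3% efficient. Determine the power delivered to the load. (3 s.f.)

P_out ≈ 29200 W

P_in = V_p I_p = 22000 × 1.47 = 32340 W.
P_out = η P_in = 0.903 × 32340 = 29200 W.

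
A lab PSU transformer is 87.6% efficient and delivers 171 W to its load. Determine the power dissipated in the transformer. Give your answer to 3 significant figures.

P_loss ≈ 24.2 W

P_in = P_out/η = 171/0.876 = 195.205 W.
P_loss = P_in − P_out = 195.205 − 171 = 24.2 W.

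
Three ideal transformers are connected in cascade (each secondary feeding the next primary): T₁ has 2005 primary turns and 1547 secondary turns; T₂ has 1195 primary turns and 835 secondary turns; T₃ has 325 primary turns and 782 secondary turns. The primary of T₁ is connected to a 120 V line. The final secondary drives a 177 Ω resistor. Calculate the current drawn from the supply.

Secondary of T₁: V = 120.00 × 1547/2005 = 92.589 V.
Secondary of T₂: V = 92.589 × 835/1195 = 64.696 V.
Secondary of T₃: V = 64.696 × 782/325 = 155.67 V.
I_load = 155.67/177 = 0.87948 A, so P_out = 155.67 × 0.87948 = 136.91 W.
All ideal ⇒ P_in = P_out, so I_supply = 136.91/120 = 1.14 A.

I_supply ≈ 1.14 A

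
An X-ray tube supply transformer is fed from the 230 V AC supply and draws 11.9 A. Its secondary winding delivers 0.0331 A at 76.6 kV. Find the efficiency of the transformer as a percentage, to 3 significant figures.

P_in = 230 × 11.9 = 2737.00 W.
P_out = 76600 × 0.0331 = 2535.46 W.
η = P_out/P_in = 2535.46/2737.00 = 0.926.

η ≈ 92.6%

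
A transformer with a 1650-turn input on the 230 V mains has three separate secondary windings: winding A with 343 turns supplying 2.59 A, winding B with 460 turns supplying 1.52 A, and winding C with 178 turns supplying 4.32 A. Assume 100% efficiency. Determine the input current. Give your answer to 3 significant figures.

I_in ≈ 1.43 A

V_A = 230 × 343/1650 = 47.812 V; V_B = 230 × 460/1650 = 64.121 V; V_C = 230 × 178/1650 = 24.812 V.
P_out = V_A I_A + V_B I_B + V_C I_C = 47.812×2.59 + 64.121×1.52 + 24.812×4.32 = 123.83 + 97.464 + 107.19 = 328.49 W.
Ideal ⇒ P_in = P_out, so I_in = P_out/V_in = 328.49/230 = 1.43 A.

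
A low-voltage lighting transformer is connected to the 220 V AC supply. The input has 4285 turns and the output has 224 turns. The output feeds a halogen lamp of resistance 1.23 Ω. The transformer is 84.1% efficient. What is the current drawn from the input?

I_in ≈ 0.581 A

V_out = 220 × 224/4285 = 11.501 V.
I_out = V_out/R = 11.501/1.23 = 9.3501 A.
P_out = V_out I_out = 11.501 × 9.3501 = 107.53 W.
P_in = P_out/η = 107.53/0.841 = 127.86 W.
I_in = P_in/V_in = 127.86/220 = 0.581 A.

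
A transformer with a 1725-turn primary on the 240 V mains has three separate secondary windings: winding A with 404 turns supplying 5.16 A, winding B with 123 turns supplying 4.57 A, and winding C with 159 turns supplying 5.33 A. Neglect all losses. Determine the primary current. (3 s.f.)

I_p ≈ 2.03 A

V_A = 240 × 404/1725 = 56.209 V; V_B = 240 × 123/1725 = 17.113 V; V_C = 240 × 159/1725 = 22.122 V.
P_out = V_A I_A + V_B I_B + V_C I_C = 56.209×5.16 + 17.113×4.57 + 22.122×5.33 = 290.04 + 78.207 + 117.91 = 486.15 W.
Ideal ⇒ P_in = P_out, so I_p = P_out/V_p = 486.15/240 = 2.03 A.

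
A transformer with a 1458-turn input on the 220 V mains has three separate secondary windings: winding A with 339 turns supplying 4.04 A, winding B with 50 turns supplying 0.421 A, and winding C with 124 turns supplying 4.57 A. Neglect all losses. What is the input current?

V_A = 220 × 339/1458 = 51.152 V; V_B = 220 × 50/1458 = 7.5446 V; V_C = 220 × 124/1458 = 18.711 V.
P_out = V_A I_A + V_B I_B + V_C I_C = 51.152×4.04 + 7.5446×0.421 + 18.711×4.57 = 206.66 + 3.1763 + 85.507 = 295.34 W.
Ideal ⇒ P_in = P_out, so I_in = P_out/V_in = 295.34/220 = 1.34 A.

I_in ≈ 1.34 A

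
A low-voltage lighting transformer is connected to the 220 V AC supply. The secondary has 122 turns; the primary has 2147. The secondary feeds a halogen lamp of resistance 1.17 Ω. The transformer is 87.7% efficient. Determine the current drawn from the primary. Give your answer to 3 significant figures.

I_p ≈ 0.692 A

V_s = 220 × 122/2147 = 12.501 V.
I_s = V_s/R = 12.501/1.17 = 10.685 A.
P_out = V_s I_s = 12.501 × 10.685 = 133.57 W.
P_in = P_out/η = 133.57/0.877 = 152.31 W.
I_p = P_in/V_p = 152.31/220 = 0.692 A.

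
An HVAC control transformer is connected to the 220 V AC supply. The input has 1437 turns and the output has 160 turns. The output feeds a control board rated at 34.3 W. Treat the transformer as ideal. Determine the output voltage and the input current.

V_out = V_in × N_out/N_in = 220 × 160/1437 = 24.495 V.
I_out = P/V_out = 34.3/24.495 = 1.4003 A.
I_in = I_out × N_out/N_in = 1.4003 × 160/1437 = 0.156 A.

V_out ≈ 24.5 V, I_in ≈ 0.156 A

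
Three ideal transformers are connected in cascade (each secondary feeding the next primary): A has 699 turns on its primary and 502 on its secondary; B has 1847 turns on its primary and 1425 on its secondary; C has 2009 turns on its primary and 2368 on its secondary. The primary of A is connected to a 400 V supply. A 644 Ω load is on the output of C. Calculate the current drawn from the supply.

Secondary of A: V = 400.00 × 502/699 = 287.27 V.
Secondary of B: V = 287.27 × 1425/1847 = 221.63 V.
Secondary of C: V = 221.63 × 2368/2009 = 261.24 V.
I_load = 261.24/644 = 0.40565 A, so P_out = 261.24 × 0.40565 = 105.97 W.
All ideal ⇒ P_in = P_out, so I_supply = 105.97/400 = 0.265 A.

I_supply ≈ 0.265 A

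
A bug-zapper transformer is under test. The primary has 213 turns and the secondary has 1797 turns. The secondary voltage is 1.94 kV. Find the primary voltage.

V_p/V_s = N_p/N_s, so V_p = 1940 × 213/1797 = 230 V.

V_p ≈ 230 V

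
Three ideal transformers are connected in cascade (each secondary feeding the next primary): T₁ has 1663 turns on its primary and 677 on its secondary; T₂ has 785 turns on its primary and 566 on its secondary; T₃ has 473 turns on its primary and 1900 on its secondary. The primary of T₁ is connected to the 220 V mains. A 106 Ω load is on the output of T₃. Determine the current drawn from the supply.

I_supply ≈ 2.89 A

Secondary of T₁: V = 220.00 × 677/1663 = 89.561 V.
Secondary of T₂: V = 89.561 × 566/785 = 64.575 V.
Secondary of T₃: V = 64.575 × 1900/473 = 259.39 V.
I_load = 259.39/106 = 2.4471 A, so P_out = 259.39 × 2.4471 = 634.76 W.
All ideal ⇒ P_in = P_out, so I_supply = 634.76/220 = 2.89 A.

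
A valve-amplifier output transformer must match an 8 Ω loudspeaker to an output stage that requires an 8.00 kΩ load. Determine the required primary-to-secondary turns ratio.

Z_p/Z_s = (N_p/N_s)², so N_p/N_s = √(8000/8) = √1000 = 31.6.

N_p/N_s ≈ 31.6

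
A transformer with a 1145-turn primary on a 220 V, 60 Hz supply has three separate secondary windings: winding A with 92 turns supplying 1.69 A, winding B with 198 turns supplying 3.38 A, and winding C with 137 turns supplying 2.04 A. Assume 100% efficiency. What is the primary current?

V_A = 220 × 92/1145 = 17.677 V; V_B = 220 × 198/1145 = 38.044 V; V_C = 220 × 137/1145 = 26.323 V.
P_out = V_A I_A + V_B I_B + V_C I_C = 17.677×1.69 + 38.044×3.38 + 26.323×2.04 = 29.874 + 128.59 + 53.699 = 212.16 W.
Ideal ⇒ P_in = P_out, so I_p = P_out/V_p = 212.16/220 = 0.964 A.

I_p ≈ 0.964 A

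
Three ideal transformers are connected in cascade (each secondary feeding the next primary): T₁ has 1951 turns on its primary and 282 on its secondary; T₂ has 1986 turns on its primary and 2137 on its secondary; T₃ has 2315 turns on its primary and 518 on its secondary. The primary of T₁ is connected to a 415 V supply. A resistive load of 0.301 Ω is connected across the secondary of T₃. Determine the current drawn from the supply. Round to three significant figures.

I_supply ≈ 1.67 A

Secondary of T₁: V = 415.00 × 282/1951 = 59.985 V.
Secondary of T₂: V = 59.985 × 2137/1986 = 64.545 V.
Secondary of T₃: V = 64.545 × 518/2315 = 14.443 V.
I_load = 14.443/0.301 = 47.982 A, so P_out = 14.443 × 47.982 = 692.98 W.
All ideal ⇒ P_in = P_out, so I_supply = 692.98/415 = 1.67 A.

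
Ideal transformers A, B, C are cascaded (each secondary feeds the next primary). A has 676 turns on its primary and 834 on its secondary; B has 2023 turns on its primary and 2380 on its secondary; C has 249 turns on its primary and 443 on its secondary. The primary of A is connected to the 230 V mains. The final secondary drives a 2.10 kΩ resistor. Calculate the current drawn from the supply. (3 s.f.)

I_supply ≈ 0.730 A

After A: V = 230.00 × 834/676 = 283.76 V.
After B: V = 283.76 × 2380/2023 = 333.83 V.
After C: V = 333.83 × 443/249 = 593.93 V.
I_load = 593.93/2100 = 0.28282 A, so P_out = 593.93 × 0.28282 = 167.98 W.
All ideal ⇒ P_in = P_out, so I_supply = 167.98/230 = 0.730 A.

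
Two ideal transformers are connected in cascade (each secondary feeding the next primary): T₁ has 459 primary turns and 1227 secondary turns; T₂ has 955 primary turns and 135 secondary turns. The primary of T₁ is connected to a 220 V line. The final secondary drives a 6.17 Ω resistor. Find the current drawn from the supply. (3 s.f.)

I_supply ≈ 5.09 A

After T₁: V = 220.00 × 1227/459 = 588.10 V.
After T₂: V = 588.10 × 135/955 = 83.135 V.
I_load = 83.135/6.17 = 13.474 A, so P_out = 83.135 × 13.474 = 1120.2 W.
All ideal ⇒ P_in = P_out, so I_supply = 1120.2/220 = 5.09 A.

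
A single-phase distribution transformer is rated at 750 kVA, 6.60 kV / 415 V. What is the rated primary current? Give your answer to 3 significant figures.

I_p = S/V_p = 750000/6600 = 114 A.

I_p ≈ 114 A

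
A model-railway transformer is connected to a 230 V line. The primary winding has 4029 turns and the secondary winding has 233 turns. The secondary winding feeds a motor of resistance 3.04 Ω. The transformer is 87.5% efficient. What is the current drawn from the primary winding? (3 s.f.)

V_s = 230 × 233/4029 = 13.301 V.
I_s = V_s/R = 13.301/3.04 = 4.3754 A.
P_out = V_s I_s = 13.301 × 4.3754 = 58.197 W.
P_in = P_out/η = 58.197/0.875 = 66.511 W.
I_p = P_in/V_p = 66.511/230 = 0.289 A.

I_p ≈ 0.289 A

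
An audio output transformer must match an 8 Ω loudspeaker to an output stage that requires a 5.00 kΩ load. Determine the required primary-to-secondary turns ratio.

Z_p/Z_s = (N_p/N_s)², so N_p/N_s = √(5000/8) = √625 = 25.0.

N_p/N_s ≈ 25.0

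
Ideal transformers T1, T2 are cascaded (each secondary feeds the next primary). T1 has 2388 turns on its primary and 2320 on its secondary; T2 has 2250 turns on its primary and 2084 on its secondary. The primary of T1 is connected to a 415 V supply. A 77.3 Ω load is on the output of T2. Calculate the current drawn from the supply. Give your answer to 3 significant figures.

Secondary of T1: V = 415.00 × 2320/2388 = 403.18 V.
Secondary of T2: V = 403.18 × 2084/2250 = 373.44 V.
I_load = 373.44/77.3 = 4.8310 A, so P_out = 373.44 × 4.8310 = 1804.1 W.
All ideal ⇒ P_in = P_out, so I_supply = 1804.1/415 = 4.35 A.

I_supply ≈ 4.35 A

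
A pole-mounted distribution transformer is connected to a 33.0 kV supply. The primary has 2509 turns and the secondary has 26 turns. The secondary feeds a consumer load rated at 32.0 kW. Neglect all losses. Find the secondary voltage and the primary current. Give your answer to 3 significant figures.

V_s = V_p × N_s/N_p = 33000 × 26/2509 = 341.97 V.
I_s = P/V_s = 32000/341.97 = 93.576 A.
I_p = I_s × N_s/N_p = 93.576 × 26/2509 = 0.970 A.

V_s ≈ 342 V, I_p ≈ 0.970 A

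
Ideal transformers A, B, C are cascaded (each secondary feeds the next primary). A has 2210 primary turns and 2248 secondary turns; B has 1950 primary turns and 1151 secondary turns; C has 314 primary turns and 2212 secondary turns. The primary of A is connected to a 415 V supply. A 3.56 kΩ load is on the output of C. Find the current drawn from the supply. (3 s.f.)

I_supply ≈ 2.09 A

After A: V = 415.00 × 2248/2210 = 422.14 V.
After B: V = 422.14 × 1151/1950 = 249.17 V.
After C: V = 249.17 × 2212/314 = 1755.3 V.
I_load = 1755.3/3560 = 0.49306 A, so P_out = 1755.3 × 0.49306 = 865.46 W.
All ideal ⇒ P_in = P_out, so I_supply = 865.46/415 = 2.09 A.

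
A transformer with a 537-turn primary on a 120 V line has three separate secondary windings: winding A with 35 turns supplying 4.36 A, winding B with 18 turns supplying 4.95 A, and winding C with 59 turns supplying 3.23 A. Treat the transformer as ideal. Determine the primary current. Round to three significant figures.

V_A = 120 × 35/537 = 7.8212 V; V_B = 120 × 18/537 = 4.0223 V; V_C = 120 × 59/537 = 13.184 V.
P_out = V_A I_A + V_B I_B + V_C I_C = 7.8212×4.36 + 4.0223×4.95 + 13.184×3.23 = 34.101 + 19.911 + 42.585 = 96.597 W.
Ideal ⇒ P_in = P_out, so I_p = P_out/V_p = 96.597/120 = 0.805 A.

I_p ≈ 0.805 A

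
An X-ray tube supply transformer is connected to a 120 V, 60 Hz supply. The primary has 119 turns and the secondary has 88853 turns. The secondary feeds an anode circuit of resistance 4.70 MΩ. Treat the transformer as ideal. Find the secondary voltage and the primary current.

V_s = V_p × N_s/N_p = 120 × 88853/119 = 89600 V.
I_s = V_s/R = 89600/(4.70×10^6) = 0.019064 A.
I_p = I_s × N_s/N_p = 0.019064 × 88853/119 = 14.2 A.

V_s ≈ 89600 V, I_p ≈ 14.2 A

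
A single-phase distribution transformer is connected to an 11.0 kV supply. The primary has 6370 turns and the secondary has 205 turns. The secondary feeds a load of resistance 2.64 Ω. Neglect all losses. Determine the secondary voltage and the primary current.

V_s ≈ 354 V, I_p ≈ 4.32 A

V_s = V_p × N_s/N_p = 11000 × 205/6370 = 354.00 V.
I_s = V_s/R = 354.00/2.64 = 134.09 A.
I_p = I_s × N_s/N_p = 134.09 × 205/6370 = 4.32 A.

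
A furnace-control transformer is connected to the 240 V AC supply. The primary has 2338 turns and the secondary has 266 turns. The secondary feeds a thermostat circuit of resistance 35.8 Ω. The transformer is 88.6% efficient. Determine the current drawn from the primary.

I_p ≈ 0.0979 A

V_s = 240 × 266/2338 = 27.305 V.
I_s = V_s/R = 27.305/35.8 = 0.76272 A.
P_out = V_s I_s = 27.305 × 0.76272 = 20.826 W.
P_in = P_out/η = 20.826/0.886 = 23.506 W.
I_p = P_in/V_p = 23.506/240 = 0.0979 A.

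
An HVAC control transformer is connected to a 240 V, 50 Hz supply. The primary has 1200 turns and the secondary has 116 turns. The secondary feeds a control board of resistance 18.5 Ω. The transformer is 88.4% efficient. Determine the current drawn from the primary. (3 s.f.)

V_s = 240 × 116/1200 = 23.200 V.
I_s = V_s/R = 23.200/18.5 = 1.2541 A.
P_out = V_s I_s = 23.200 × 1.2541 = 29.094 W.
P_in = P_out/η = 29.094/0.884 = 32.912 W.
I_p = P_in/V_p = 32.912/240 = 0.137 A.

I_p ≈ 0.137 A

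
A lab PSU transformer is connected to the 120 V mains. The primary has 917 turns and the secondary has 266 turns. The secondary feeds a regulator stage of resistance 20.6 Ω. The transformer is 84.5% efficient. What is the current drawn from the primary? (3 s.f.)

I_p ≈ 0.580 A

V_s = 120 × 266/917 = 34.809 V.
I_s = V_s/R = 34.809/20.6 = 1.6898 A.
P_out = V_s I_s = 34.809 × 1.6898 = 58.819 W.
P_in = P_out/η = 58.819/0.845 = 69.609 W.
I_p = P_in/V_p = 69.609/120 = 0.580 A.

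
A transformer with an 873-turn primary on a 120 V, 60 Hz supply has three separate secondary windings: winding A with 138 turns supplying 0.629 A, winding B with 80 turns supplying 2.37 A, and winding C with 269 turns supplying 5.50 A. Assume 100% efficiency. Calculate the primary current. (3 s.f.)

V_A = 120 × 138/873 = 18.969 V; V_B = 120 × 80/873 = 10.997 V; V_C = 120 × 269/873 = 36.976 V.
P_out = V_A I_A + V_B I_B + V_C I_C = 18.969×0.629 + 10.997×2.37 + 36.976×5.50 = 11.932 + 26.062 + 203.37 = 241.36 W.
Ideal ⇒ P_in = P_out, so I_p = P_out/V_p = 241.36/120 = 2.01 A.

I_p ≈ 2.01 A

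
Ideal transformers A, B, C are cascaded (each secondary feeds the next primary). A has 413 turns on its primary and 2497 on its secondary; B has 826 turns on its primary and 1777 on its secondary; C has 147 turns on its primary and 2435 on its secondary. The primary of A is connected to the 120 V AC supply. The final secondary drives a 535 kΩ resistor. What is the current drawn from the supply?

After A: V = 120.00 × 2497/413 = 725.52 V.
After B: V = 725.52 × 1777/826 = 1560.8 V.
After C: V = 1560.8 × 2435/147 = 25855 V.
I_load = 25855/535000 = 0.048326 A, so P_out = 25855 × 0.048326 = 1249.5 W.
All ideal ⇒ P_in = P_out, so I_supply = 1249.5/120 = 10.4 A.

I_supply ≈ 10.4 A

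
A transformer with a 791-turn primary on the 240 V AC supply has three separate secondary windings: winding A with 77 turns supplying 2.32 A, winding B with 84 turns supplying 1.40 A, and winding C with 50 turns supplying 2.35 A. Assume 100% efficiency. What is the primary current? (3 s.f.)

I_p ≈ 0.523 A

V_A = 240 × 77/791 = 23.363 V; V_B = 240 × 84/791 = 25.487 V; V_C = 240 × 50/791 = 15.171 V.
P_out = V_A I_A + V_B I_B + V_C I_C = 23.363×2.32 + 25.487×1.40 + 15.171×2.35 = 54.202 + 35.681 + 35.651 = 125.53 W.
Ideal ⇒ P_in = P_out, so I_p = P_out/V_p = 125.53/240 = 0.523 A.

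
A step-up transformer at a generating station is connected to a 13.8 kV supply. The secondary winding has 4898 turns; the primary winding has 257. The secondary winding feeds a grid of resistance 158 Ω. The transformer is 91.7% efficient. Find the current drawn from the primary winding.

V_s = 13800 × 4898/257 = 263010 V.
I_s = V_s/R = 263010/158 = 1664.6 A.
P_out = V_s I_s = 263010 × 1664.6 = 4.3780×10^8 W.
P_in = P_out/η = 4.3780×10^8/0.917 = 4.7742×10^8 W.
I_p = P_in/V_p = 4.7742×10^8/13800 = 34600 A.

I_p ≈ 34600 A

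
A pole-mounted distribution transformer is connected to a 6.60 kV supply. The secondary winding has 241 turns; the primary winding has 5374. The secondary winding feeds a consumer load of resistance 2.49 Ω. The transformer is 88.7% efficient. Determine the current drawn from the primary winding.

I_p ≈ 6.01 A

V_s = 6600 × 241/5374 = 295.98 V.
I_s = V_s/R = 295.98/2.49 = 118.87 A.
P_out = V_s I_s = 295.98 × 118.87 = 35183 W.
P_in = P_out/η = 35183/0.887 = 39665 W.
I_p = P_in/V_p = 39665/6600 = 6.01 A.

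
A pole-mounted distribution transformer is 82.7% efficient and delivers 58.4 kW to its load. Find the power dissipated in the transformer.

P_loss ≈ 12200 W

P_in = P_out/η = 58400/0.827 = 70616.7 W.
P_loss = P_in − P_out = 70616.7 − 58400 = 12200 W.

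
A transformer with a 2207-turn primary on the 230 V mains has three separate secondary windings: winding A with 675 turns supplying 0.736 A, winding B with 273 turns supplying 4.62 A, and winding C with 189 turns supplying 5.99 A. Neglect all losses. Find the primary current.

V_A = 230 × 675/2207 = 70.344 V; V_B = 230 × 273/2207 = 28.450 V; V_C = 230 × 189/2207 = 19.696 V.
P_out = V_A I_A + V_B I_B + V_C I_C = 70.344×0.736 + 28.450×4.62 + 19.696×5.99 = 51.773 + 131.44 + 117.98 = 301.20 W.
Ideal ⇒ P_in = P_out, so I_p = P_out/V_p = 301.20/230 = 1.31 A.

I_p ≈ 1.31 A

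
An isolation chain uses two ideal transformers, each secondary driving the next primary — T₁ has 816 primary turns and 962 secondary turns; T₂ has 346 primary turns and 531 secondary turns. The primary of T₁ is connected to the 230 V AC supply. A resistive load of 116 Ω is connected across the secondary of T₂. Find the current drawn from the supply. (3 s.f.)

Secondary of T₁: V = 230.00 × 962/816 = 271.15 V.
Secondary of T₂: V = 271.15 × 531/346 = 416.13 V.
I_load = 416.13/116 = 3.5873 A, so P_out = 416.13 × 3.5873 = 1492.8 W.
All ideal ⇒ P_in = P_out, so I_supply = 1492.8/230 = 6.49 A.

I_supply ≈ 6.49 A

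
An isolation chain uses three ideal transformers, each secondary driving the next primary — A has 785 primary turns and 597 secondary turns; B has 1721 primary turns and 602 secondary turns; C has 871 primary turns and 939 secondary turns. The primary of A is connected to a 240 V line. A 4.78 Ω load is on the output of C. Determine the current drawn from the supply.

Secondary of A: V = 240.00 × 597/785 = 182.52 V.
Secondary of B: V = 182.52 × 602/1721 = 63.846 V.
Secondary of C: V = 63.846 × 939/871 = 68.830 V.
I_load = 68.830/4.78 = 14.400 A, so P_out = 68.830 × 14.400 = 991.13 W.
All ideal ⇒ P_in = P_out, so I_supply = 991.13/240 = 4.13 A.

I_supply ≈ 4.13 A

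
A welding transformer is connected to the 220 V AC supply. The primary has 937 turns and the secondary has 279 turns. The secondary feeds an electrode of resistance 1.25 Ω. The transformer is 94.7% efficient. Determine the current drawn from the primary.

V_s = 220 × 279/937 = 65.507 V.
I_s = V_s/R = 65.507/1.25 = 52.406 A.
P_out = V_s I_s = 65.507 × 52.406 = 3432.9 W.
P_in = P_out/η = 3432.9/0.947 = 3625.1 W.
I_p = P_in/V_p = 3625.1/220 = 16.5 A.

I_p ≈ 16.5 A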